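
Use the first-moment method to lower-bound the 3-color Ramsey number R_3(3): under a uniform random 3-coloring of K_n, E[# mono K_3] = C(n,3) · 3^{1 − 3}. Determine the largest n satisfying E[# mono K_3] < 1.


We need C(n, 3) · 3^{1 − 3} < 1, i.e. C(n, 3) < 3^{3 − 1} = 9.
Check values of n near the boundary:
  n = 3: C(3, 3) = 1; 1 < 9? YES
  n = 4: C(4, 3) = 4; 4 < 9? YES
  n = 5: C(5, 3) = 10; 10 < 9? NO
The largest n with C(n, 3) < 9 is n = 4 (where E[X] = 4/9 ≈ 0.44444). Hence R_3(3) > 4, i.e. R_3(3) ≥ 5.

Largest n = 4; hence R_3(3) > 4.


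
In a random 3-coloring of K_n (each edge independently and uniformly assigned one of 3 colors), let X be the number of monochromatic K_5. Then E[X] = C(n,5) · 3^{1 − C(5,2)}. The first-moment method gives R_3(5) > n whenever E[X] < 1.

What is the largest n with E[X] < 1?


We need C(n, 5) · 3^{1 − 10} < 1, i.e. C(n, 5) < 3^{10 − 1} = 19683.
Check values of n near the boundary:
  n = 19: C(19, 5) = 11628; 11628 < 19683? YES
  n = 20: C(20, 5) = 15504; 15504 < 19683? YES
  n = 21: C(21, 5) = 20349; 20349 < 19683? NO
  n = 22: C(22, 5) = 26334; 26334 < 19683? NO
The largest n with C(n, 5) < 19683 is n = 20 (where E[X] = 5168/6561 ≈ 0.787685). Hence R_3(5) > 20, i.e. R_3(5) ≥ 21.

Largest n = 20; hence R_3(5) > 20.


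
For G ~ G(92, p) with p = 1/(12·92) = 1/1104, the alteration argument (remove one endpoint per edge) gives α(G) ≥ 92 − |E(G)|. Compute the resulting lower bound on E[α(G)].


E[|E(G)|] = C(92, 2)·p = 4186 · (1/1104) = 91/24.
E[α(G)] ≥ n − E[|E(G)|] = 92 − 91/24 = 2117/24.
Numerically: ≈ 88.208.
(This is only a lower bound; the true E[α(G)] may be larger.)

E[α(G)] ≥ 2117/24 ≈ 88.208.


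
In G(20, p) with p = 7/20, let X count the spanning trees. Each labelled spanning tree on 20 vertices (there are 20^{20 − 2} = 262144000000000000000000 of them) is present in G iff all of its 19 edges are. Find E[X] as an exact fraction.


K_20 has 20^{20 − 2} = 262144000000000000000000 labelled spanning trees.
For each such spanning tree H, let X_H = 1 if all 19 edges of H are present in G. Then P[X_H = 1] = p^{19} = (7/20)^{19} = 11398895185373143/5242880000000000000000000.
By linearity: E[X] = Σ_H E[X_H] = 262144000000000000000000 · p^{19} = 262144000000000000000000 · 11398895185373143/5242880000000000000000000 = 11398895185373143/20.
Numerically: E[X] ≈ 5.699e+14.

E[X] = 262144000000000000000000 · (7/20)^{19} = 11398895185373143/20 ≈ 5.699e+14.


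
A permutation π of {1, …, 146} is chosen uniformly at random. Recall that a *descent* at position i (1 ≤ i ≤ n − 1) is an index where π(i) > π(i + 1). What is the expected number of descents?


Write X = Σ X_I over i = 1, …, 145, with X_I the indicator of one descent.
There are 145 indicators.
For each fixed i, the pair (π(i), π(i+1)) is a uniformly random ordered pair of distinct values from {1, …, 146}; by symmetry P[π(i) > π(i+1)] = 1/2.
By linearity: E[X] = 145 · (1/2) = (146 − 1) · (1/2) = 145/2 ≈ 72.5000.

E[X] = 145/2 = 72.5000.


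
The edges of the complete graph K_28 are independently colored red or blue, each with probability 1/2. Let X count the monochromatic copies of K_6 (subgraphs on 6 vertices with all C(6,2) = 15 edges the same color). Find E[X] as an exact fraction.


Let X = Σ_S X_S over the C(28, 6) = 376740 subsets S of size 6, where X_S = 1 if the K_6 on S is monochromatic.
For a fixed S, the K_6 on S has C(6, 2) = 15 edges. P[all 15 edges red] = (1/2)^15, and likewise for blue, so P[monochromatic] = 2·(1/2)^15 = 2^{1 − 15} = 1/16384.
By linearity of expectation: E[X] = C(28, 6) · 2^{1 − 15} = 376740 · 1/16384 = 94185/4096.
Numerically: E[X] ≈ 22.994385.

E[X] = C(28,6)·2^(1−C(6,2)) = 94185/4096 ≈ 22.994385.


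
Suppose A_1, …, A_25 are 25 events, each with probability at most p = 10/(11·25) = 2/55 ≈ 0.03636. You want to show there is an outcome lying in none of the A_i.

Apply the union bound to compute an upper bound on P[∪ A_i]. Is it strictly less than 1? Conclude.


Union bound: P[∪_{i=1}^{25} A_i] ≤ Σ_i P[A_i] ≤ 25·p = 25·(2/55) = 10/11.
Numerically: 10/11 ≈ 0.90909.
Is 10/11 < 1? YES.
Since P[∪ A_i] ≤ 10/11 < 1, the complement has P[∩ A_i^c] ≥ 1 − 10/11 = 1/11 > 0, so some outcome avoids every A_i.

25·p = 10/11 ≈ 0.90909; existence CERTIFIED by the union bound.


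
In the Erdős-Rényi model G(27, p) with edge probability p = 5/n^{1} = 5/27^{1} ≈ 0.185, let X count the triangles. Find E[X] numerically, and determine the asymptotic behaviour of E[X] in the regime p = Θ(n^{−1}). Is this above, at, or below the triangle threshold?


Number of potential triangles: C(27, 3) = 2925.
Each occurs with probability p³ ≈ (0.185)³ ≈ 6.35066e-03.
By linearity: E[X] = C(27, 3)·p³ ≈ 2925 · 6.35066e-03 ≈ 18.576.
Here α = 1, so p = 5/n is exactly at the triangle threshold p ~ 1/n. Asymptotically E[X] → c³/6 = 5³/6 = 125/6 ≈ 20.833, a bounded constant. In this regime the triangle count is asymptotically Poisson(c³/6).

E[X] ≈ 18.576; in regime p = Θ(1/n^{1}) E[X] stays bounded (at the triangle threshold p ~ 1/n).


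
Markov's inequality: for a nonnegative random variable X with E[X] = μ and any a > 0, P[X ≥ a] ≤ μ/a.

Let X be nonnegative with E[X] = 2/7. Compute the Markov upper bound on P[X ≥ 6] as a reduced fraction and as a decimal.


μ = E[X] = 2/7, a = 6.
Markov: P[X ≥ 6] ≤ μ/a = (2/7)/6 = 1/21.
Numerically: ≈ 0.04762.
(Since a = 6 > μ = 0.28571, the bound 1/21 is < 1 and informative.)

P[X ≥ 6] ≤ 1/21 ≈ 0.04762.


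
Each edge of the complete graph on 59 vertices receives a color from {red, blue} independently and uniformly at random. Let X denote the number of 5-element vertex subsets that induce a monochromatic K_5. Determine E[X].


Let X = Σ_S X_S over the C(59, 5) = 5006386 subsets S of size 5, where X_S = 1 if the K_5 on S is monochromatic.
For a fixed S, the K_5 on S has C(5, 2) = 10 edges. P[all 10 edges red] = (1/2)^10, and likewise for blue, so P[monochromatic] = 2·(1/2)^10 = 2^{1 − 10} = 1/512.
By linearity: E[X] = C(59, 5) · 2^{1 − 10} = 5006386 · 1/512 = 2503193/256.
Numerically: E[X] ≈ 9778.0977.

E[X] = C(59,5)·2^(1−C(5,2)) = 2503193/256 ≈ 9778.0977.


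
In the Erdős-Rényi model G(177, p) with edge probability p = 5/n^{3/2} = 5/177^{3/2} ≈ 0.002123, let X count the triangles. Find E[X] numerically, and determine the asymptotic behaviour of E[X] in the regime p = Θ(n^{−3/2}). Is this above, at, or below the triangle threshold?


Number of potential triangles: C(177, 3) = 908600.
Each occurs with probability p³ ≈ (0.002123)³ ≈ 9.572609e-09.
By linearity: E[X] = C(177, 3)·p³ ≈ 908600 · 9.572609e-09 ≈ 0.0087.
Since α = 3/2 > 1, p = c/n^{3/2} = o(1/n) is below the triangle threshold p ~ 1/n. Asymptotically E[X] ~ (c³/6)·n^{3(1−α)} = (5³/6)·n^{-1.5} → 0, so by Markov's inequality G has no triangles w.h.p.

E[X] ≈ 0.0087; in regime p = Θ(1/n^{3/2}) E[X] tends to 0 (below the triangle threshold p ~ 1/n).


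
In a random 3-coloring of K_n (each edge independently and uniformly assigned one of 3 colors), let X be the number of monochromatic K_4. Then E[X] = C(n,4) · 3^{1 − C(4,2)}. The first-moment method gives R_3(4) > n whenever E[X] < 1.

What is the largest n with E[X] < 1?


We need C(n, 4) · 3^{1 − 6} < 1, i.e. C(n, 4) < 3^{6 − 1} = 243.
Check values of n near the boundary:
  n = 9: C(9, 4) = 126; 126 < 243? YES
  n = 10: C(10, 4) = 210; 210 < 243? YES
  n = 11: C(11, 4) = 330; 330 < 243? NO
  n = 12: C(12, 4) = 495; 495 < 243? NO
The largest n with C(n, 4) < 243 is n = 10 (where E[X] = 70/81 ≈ 0.8642). Hence R_3(4) > 10, i.e. R_3(4) ≥ 11.

Largest n = 10; hence R_3(4) > 10.


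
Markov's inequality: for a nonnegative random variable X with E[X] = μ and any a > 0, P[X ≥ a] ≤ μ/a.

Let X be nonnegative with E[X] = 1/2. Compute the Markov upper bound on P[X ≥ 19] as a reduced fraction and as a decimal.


μ = E[X] = 1/2, a = 19.
Markov: P[X ≥ 19] ≤ μ/a = (1/2)/19 = 1/38.
Numerically: ≈ 0.026.
(Since a = 19 > μ = 0.500, the bound 1/38 is < 1 and informative.)

P[X ≥ 19] ≤ 1/38 ≈ 0.026.


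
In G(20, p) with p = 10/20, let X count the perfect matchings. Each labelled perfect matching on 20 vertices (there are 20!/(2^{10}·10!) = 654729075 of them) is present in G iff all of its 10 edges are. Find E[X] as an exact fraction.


K_20 has 20!/(2^{10}·10!) = 654729075 labelled perfect matchings.
For each such perfect matching H, let X_H = 1 if all 10 edges of H are present in G. Then P[X_H = 1] = p^{10} = (1/2)^{10} = 1/1024.
By linearity: E[X] = Σ_H E[X_H] = 654729075 · p^{10} = 654729075 · 1/1024 = 654729075/1024.
Numerically: E[X] ≈ 6.394e+05.

E[X] = 654729075 · (1/2)^{10} = 654729075/1024 ≈ 6.394e+05.


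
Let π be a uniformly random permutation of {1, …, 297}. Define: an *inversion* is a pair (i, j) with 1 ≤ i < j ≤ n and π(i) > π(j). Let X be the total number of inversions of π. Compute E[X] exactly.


Write X = Σ X_I over the C(297, 2) = 43956 pairs i < j, with X_I the indicator of one inversion.
There are 43956 indicators.
For each fixed pair i < j, the values π(i) and π(j) are two distinct elements of {1, …, 297} in uniformly random order; by symmetry P[π(i) > π(j)] = 1/2.
By linearity: E[X] = 43956 · (1/2) = C(297, 2) · (1/2) = 43956/2 = 21978 ≈ 21978.00000.

E[X] = 21978 = 21978.00000.


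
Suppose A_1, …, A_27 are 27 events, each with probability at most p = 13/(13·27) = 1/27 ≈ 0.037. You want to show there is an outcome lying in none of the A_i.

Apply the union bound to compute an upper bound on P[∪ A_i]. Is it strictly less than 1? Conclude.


Union bound: P[∪_{i=1}^{27} A_i] ≤ Σ_i P[A_i] ≤ 27·p = 27·(1/27) = 1.
Numerically: 1 ≈ 1.000.
Is 1 < 1? NO.
Since the bound 1 is ≥ 1, the union bound is uninformative here; it does NOT by itself certify existence.

27·p = 1 ≈ 1.000; existence NOT certified by the union bound.


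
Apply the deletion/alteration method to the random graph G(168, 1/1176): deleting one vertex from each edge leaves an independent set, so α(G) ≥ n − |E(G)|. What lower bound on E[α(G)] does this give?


E[|E(G)|] = C(168, 2)·p = 14028 · (1/1176) = 167/14.
E[α(G)] ≥ n − E[|E(G)|] = 168 − 167/14 = 2185/14.
Numerically: ≈ 156.07143.
(This is only a lower bound; the true E[α(G)] may be larger.)

E[α(G)] ≥ 2185/14 ≈ 156.07143.


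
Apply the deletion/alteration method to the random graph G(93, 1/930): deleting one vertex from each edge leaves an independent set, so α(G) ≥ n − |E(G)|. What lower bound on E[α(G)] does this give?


E[|E(G)|] = C(93, 2)·p = 4278 · (1/930) = 23/5.
E[α(G)] ≥ n − E[|E(G)|] = 93 − 23/5 = 442/5.
Numerically: ≈ 88.400.
(This is only a lower bound; the true E[α(G)] may be larger.)

E[α(G)] ≥ 442/5 ≈ 88.400.


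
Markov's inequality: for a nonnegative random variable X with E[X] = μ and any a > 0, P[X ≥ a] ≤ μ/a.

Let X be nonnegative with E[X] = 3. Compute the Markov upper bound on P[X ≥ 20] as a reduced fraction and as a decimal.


μ = E[X] = 3, a = 20.
Markov: P[X ≥ 20] ≤ μ/a = (3)/20 = 3/20.
Numerically: ≈ 0.150000.
(Since a = 20 > μ = 3.000000, the bound 3/20 is < 1 and informative.)

P[X ≥ 20] ≤ 3/20 ≈ 0.150000.


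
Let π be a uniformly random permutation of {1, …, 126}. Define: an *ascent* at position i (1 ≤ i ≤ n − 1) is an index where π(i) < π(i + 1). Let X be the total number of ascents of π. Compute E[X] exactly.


Write X = Σ X_I over i = 1, …, 125, with X_I the indicator of one ascent.
There are 125 indicators.
For each fixed i, the pair (π(i), π(i+1)) is a uniformly random ordered pair of distinct values from {1, …, 126}; by symmetry P[π(i) < π(i+1)] = 1/2.
By linearity: E[X] = 125 · (1/2) = (126 − 1) · (1/2) = 125/2 ≈ 62.500000.

E[X] = 125/2 = 62.500000.


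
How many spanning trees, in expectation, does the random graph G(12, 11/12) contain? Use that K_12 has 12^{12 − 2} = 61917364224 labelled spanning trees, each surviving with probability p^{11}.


K_12 has 12^{12 − 2} = 61917364224 labelled spanning trees.
For each such spanning tree H, let X_H = 1 if all 11 edges of H are present in G. Then P[X_H = 1] = p^{11} = (11/12)^{11} = 285311670611/743008370688.
By linearity of expectation: E[X] = Σ_H E[X_H] = 61917364224 · p^{11} = 61917364224 · 285311670611/743008370688 = 285311670611/12.
Numerically: E[X] ≈ 2.3776e+10.

E[X] = 61917364224 · (11/12)^{11} = 285311670611/12 ≈ 2.3776e+10.


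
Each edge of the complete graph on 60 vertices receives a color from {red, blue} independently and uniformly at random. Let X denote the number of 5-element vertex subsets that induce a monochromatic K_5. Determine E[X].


Let X = Σ_S X_S over the C(60, 5) = 5461512 subsets S of size 5, where X_S = 1 if the K_5 on S is monochromatic.
For a fixed S, the K_5 on S has C(5, 2) = 10 edges. P[all 10 edges red] = (1/2)^10, and likewise for blue, so P[monochromatic] = 2·(1/2)^10 = 2^{1 − 10} = 1/512.
Summing: E[X] = C(60, 5) · 2^{1 − 10} = 5461512 · 1/512 = 682689/64.
Numerically: E[X] ≈ 10667.015625.

E[X] = C(60,5)·2^(1−C(5,2)) = 682689/64 ≈ 10667.015625.


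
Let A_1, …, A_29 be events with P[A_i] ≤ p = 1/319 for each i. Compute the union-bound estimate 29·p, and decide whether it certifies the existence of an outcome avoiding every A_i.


Union bound: P[∪_{i=1}^{29} A_i] ≤ Σ_i P[A_i] ≤ 29·p = 29·(1/319) = 1/11.
Numerically: 1/11 ≈ 0.0909091.
Is 1/11 < 1? YES.
Since P[∪ A_i] ≤ 1/11 < 1, the complement has P[∩ A_i^c] ≥ 1 − 1/11 = 10/11 > 0, so some outcome avoids every A_i.

29·p = 1/11 ≈ 0.0909091; existence CERTIFIED by the union bound.


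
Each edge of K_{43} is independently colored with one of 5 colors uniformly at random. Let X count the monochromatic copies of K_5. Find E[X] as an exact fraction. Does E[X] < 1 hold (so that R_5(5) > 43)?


E[X] = C(43, 5) · 5^{1 − 10} = 962598 · 5^{−9} = 962598/1953125.
As a reduced fraction: E[X] = 962598/1953125 ≈ 0.49285.
Is E[X] < 1? YES.
Since E[X] < 1, there exists a 5-coloring of K_{43} with no monochromatic K_5; hence R_5(5) > 43.

E[X] = 962598/1953125 ≈ 0.49285; E[X] < 1, so R_5(5) > 43.


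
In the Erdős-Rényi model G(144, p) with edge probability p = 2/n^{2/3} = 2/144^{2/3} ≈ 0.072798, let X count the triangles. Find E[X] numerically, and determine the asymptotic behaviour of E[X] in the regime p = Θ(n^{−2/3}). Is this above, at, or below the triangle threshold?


Number of potential triangles: C(144, 3) = 487344.
Each occurs with probability p³ ≈ (0.072798)³ ≈ 3.8580247e-04.
By linearity: E[X] = C(144, 3)·p³ ≈ 487344 · 3.8580247e-04 ≈ 188.01852.
Since α = 2/3 < 1, p = c/n^{2/3} ≫ 1/n is above the triangle threshold p ~ 1/n. Asymptotically E[X] ~ (c³/6)·n^{3(1−α)} = (2³/6)·n^{1} → ∞; triangles are abundant w.h.p.

E[X] ≈ 188.01852; in regime p = Θ(1/n^{2/3}) E[X] diverges (above the triangle threshold p ~ 1/n).


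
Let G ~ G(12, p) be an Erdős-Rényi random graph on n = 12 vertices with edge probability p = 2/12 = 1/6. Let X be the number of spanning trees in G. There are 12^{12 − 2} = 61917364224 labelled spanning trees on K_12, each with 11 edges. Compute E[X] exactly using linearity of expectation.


K_12 has 12^{12 − 2} = 61917364224 labelled spanning trees.
For each such spanning tree H, let X_H = 1 if all 11 edges of H are present in G. Then P[X_H = 1] = p^{11} = (1/6)^{11} = 1/362797056.
Summing the indicators: E[X] = Σ_H E[X_H] = 61917364224 · p^{11} = 61917364224 · 1/362797056 = 512/3.
Numerically: E[X] ≈ 170.67.

E[X] = 61917364224 · (1/6)^{11} = 512/3 ≈ 170.67.


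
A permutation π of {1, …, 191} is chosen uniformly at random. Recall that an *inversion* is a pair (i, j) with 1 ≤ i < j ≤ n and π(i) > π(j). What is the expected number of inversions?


Write X = Σ X_I over the C(191, 2) = 18145 pairs i < j, with X_I the indicator of one inversion.
There are 18145 indicators.
For each fixed pair i < j, the values π(i) and π(j) are two distinct elements of {1, …, 191} in uniformly random order; by symmetry P[π(i) > π(j)] = 1/2.
By linearity: E[X] = 18145 · (1/2) = C(191, 2) · (1/2) = 18145/2 = 18145/2 ≈ 9072.500000.

E[X] = 18145/2 = 9072.500000.


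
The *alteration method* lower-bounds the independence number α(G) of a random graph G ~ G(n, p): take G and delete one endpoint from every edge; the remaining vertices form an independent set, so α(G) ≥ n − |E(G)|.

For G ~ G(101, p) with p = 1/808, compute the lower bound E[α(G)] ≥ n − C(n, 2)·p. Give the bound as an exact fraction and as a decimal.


E[|E(G)|] = C(101, 2)·p = 5050 · (1/808) = 25/4.
E[α(G)] ≥ n − E[|E(G)|] = 101 − 25/4 = 379/4.
Numerically: ≈ 94.750000.
(This is only a lower bound; the true E[α(G)] may be larger.)

E[α(G)] ≥ 379/4 ≈ 94.750000.


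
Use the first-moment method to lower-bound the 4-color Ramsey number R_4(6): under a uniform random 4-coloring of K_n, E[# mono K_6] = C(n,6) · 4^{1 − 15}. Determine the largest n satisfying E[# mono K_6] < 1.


We need C(n, 6) · 4^{1 − 15} < 1, i.e. C(n, 6) < 4^{15 − 1} = 268435456.
Check values of n near the boundary:
  n = 72: C(72, 6) = 156238908; 156238908 < 268435456? YES
  n = 73: C(73, 6) = 170230452; 170230452 < 268435456? YES
  n = 74: C(74, 6) = 185250786; 185250786 < 268435456? YES
  n = 75: C(75, 6) = 201359550; 201359550 < 268435456? YES
  n = 76: C(76, 6) = 218618940; 218618940 < 268435456? YES
  n = 77: C(77, 6) = 237093780; 237093780 < 268435456? YES
  n = 78: C(78, 6) = 256851595; 256851595 < 268435456? YES
  n = 79: C(79, 6) = 277962685; 277962685 < 268435456? NO
  n = 80: C(80, 6) = 300500200; 300500200 < 268435456? NO
  n = 81: C(81, 6) = 324540216; 324540216 < 268435456? NO
The largest n with C(n, 6) < 268435456 is n = 78 (where E[X] = 256851595/268435456 ≈ 0.957). Hence R_4(6) > 78, i.e. R_4(6) ≥ 79.

Largest n = 78; hence R_4(6) > 78.


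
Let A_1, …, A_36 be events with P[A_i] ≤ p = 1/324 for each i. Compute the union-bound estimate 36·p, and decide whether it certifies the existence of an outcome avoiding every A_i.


Union bound: P[∪_{i=1}^{36} A_i] ≤ Σ_i P[A_i] ≤ 36·p = 36·(1/324) = 1/9.
Numerically: 1/9 ≈ 0.1111111.
Is 1/9 < 1? YES.
Since P[∪ A_i] ≤ 1/9 < 1, the complement has P[∩ A_i^c] ≥ 1 − 1/9 = 8/9 > 0, so some outcome avoids every A_i.

36·p = 1/9 ≈ 0.1111111; existence CERTIFIED by the union bound.


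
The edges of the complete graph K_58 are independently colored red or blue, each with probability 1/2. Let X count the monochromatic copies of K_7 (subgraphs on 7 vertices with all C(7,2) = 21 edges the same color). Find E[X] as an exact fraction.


Let X = Σ_S X_S over the C(58, 7) = 300674088 subsets S of size 7, where X_S = 1 if the K_7 on S is monochromatic.
For a fixed S, the K_7 on S has C(7, 2) = 21 edges. P[all 21 edges red] = (1/2)^21, and likewise for blue, so P[monochromatic] = 2·(1/2)^21 = 2^{1 − 21} = 1/1048576.
By linearity of expectation: E[X] = C(58, 7) · 2^{1 − 21} = 300674088 · 1/1048576 = 37584261/131072.
Numerically: E[X] ≈ 286.745155.

E[X] = C(58,7)·2^(1−C(7,2)) = 37584261/131072 ≈ 286.745155.


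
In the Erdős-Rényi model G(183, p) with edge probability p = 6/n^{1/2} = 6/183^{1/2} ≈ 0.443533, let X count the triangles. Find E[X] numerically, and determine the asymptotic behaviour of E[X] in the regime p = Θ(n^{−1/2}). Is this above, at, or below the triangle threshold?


Number of potential triangles: C(183, 3) = 1004731.
Each occurs with probability p³ ≈ (0.443533)³ ≈ 8.72523467e-02.
By linearity: E[X] = C(183, 3)·p³ ≈ 1004731 · 8.72523467e-02 ≈ 87665.137588.
Since α = 1/2 < 1, p = c/n^{1/2} ≫ 1/n is above the triangle threshold p ~ 1/n. Asymptotically E[X] ~ (c³/6)·n^{3(1−α)} = (6³/6)·n^{1.5} → ∞; triangles are abundant w.h.p.

E[X] ≈ 87665.137588; in regime p = Θ(1/n^{1/2}) E[X] diverges (above the triangle threshold p ~ 1/n).


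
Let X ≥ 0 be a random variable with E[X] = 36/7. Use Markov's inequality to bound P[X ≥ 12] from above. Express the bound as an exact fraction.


μ = E[X] = 36/7, a = 12.
Markov: P[X ≥ 12] ≤ μ/a = (36/7)/12 = 3/7.
Numerically: ≈ 0.429.
(Since a = 12 > μ = 5.143, the bound 3/7 is < 1 and informative.)

P[X ≥ 12] ≤ 3/7 ≈ 0.429.


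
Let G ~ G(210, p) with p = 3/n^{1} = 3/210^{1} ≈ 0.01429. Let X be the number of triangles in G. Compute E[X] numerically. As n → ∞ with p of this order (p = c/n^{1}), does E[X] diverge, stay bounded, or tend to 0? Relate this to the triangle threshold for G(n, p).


Number of potential triangles: C(210, 3) = 1521520.
Each occurs with probability p³ ≈ (0.01429)³ ≈ 2.915452e-06.
By linearity: E[X] = C(210, 3)·p³ ≈ 1521520 · 2.915452e-06 ≈ 4.4359.
Here α = 1, so p = 3/n is exactly at the triangle threshold p ~ 1/n. Asymptotically E[X] → c³/6 = 3³/6 = 9/2 ≈ 4.5000, a bounded constant. In this regime the triangle count is asymptotically Poisson(c³/6).

E[X] ≈ 4.4359; in regime p = Θ(1/n^{1}) E[X] stays bounded (at the triangle threshold p ~ 1/n).


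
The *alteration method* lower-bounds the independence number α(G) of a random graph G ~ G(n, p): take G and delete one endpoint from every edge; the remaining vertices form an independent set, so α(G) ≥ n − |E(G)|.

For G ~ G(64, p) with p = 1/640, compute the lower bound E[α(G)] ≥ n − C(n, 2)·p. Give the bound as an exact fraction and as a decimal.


E[|E(G)|] = C(64, 2)·p = 2016 · (1/640) = 63/20.
E[α(G)] ≥ n − E[|E(G)|] = 64 − 63/20 = 1217/20.
Numerically: ≈ 60.850000.
(This is only a lower bound; the true E[α(G)] may be larger.)

E[α(G)] ≥ 1217/20 ≈ 60.850000.


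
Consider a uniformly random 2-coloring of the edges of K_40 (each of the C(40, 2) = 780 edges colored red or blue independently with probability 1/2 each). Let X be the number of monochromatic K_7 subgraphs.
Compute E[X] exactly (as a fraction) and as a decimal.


Let X = Σ_S X_S over the C(40, 7) = 18643560 subsets S of size 7, where X_S = 1 if the K_7 on S is monochromatic.
For a fixed S, the K_7 on S has C(7, 2) = 21 edges. P[all 21 edges red] = (1/2)^21, and likewise for blue, so P[monochromatic] = 2·(1/2)^21 = 2^{1 − 21} = 1/1048576.
By linearity: E[X] = C(40, 7) · 2^{1 − 21} = 18643560 · 1/1048576 = 2330445/131072.
Numerically: E[X] ≈ 17.7799.

E[X] = C(40,7)·2^(1−C(7,2)) = 2330445/131072 ≈ 17.7799.


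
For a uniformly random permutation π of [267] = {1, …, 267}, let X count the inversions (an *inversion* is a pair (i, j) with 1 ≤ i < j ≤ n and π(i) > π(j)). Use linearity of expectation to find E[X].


Write X = Σ X_I over the C(267, 2) = 35511 pairs i < j, with X_I the indicator of one inversion.
There are 35511 indicators.
For each fixed pair i < j, the values π(i) and π(j) are two distinct elements of {1, …, 267} in uniformly random order; by symmetry P[π(i) > π(j)] = 1/2.
By linearity: E[X] = 35511 · (1/2) = C(267, 2) · (1/2) = 35511/2 = 35511/2 ≈ 17755.500000.

E[X] = 35511/2 = 17755.500000.


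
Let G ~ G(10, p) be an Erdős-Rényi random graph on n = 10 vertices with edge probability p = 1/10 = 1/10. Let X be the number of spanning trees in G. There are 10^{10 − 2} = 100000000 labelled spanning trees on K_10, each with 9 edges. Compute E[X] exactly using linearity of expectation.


K_10 has 10^{10 − 2} = 100000000 labelled spanning trees.
For each such spanning tree H, let X_H = 1 if all 9 edges of H are present in G. Then P[X_H = 1] = p^{9} = (1/10)^{9} = 1/1000000000.
By linearity of expectation: E[X] = Σ_H E[X_H] = 100000000 · p^{9} = 100000000 · 1/1000000000 = 1/10.
Numerically: E[X] ≈ 0.1.

E[X] = 100000000 · (1/10)^{9} = 1/10 ≈ 0.1.


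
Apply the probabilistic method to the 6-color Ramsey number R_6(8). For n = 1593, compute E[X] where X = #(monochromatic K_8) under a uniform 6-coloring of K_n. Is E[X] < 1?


E[X] = C(1593, 8) · 6^{1 − 28} = 1010555394551193970323 · 6^{−27} = 1010555394551193970323/1023490369077469249536.
As a reduced fraction: E[X] = 37427977575970147049/37907050706572935168 ≈ 0.9874.
Is E[X] < 1? YES.
Since E[X] < 1, there exists a 6-coloring of K_{1593} with no monochromatic K_8; hence R_6(8) > 1593.

E[X] = 37427977575970147049/37907050706572935168 ≈ 0.9874; E[X] < 1, so R_6(8) > 1593.


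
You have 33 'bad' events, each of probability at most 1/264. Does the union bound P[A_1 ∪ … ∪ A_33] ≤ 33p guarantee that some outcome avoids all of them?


Union bound: P[∪_{i=1}^{33} A_i] ≤ Σ_i P[A_i] ≤ 33·p = 33·(1/264) = 1/8.
Numerically: 1/8 ≈ 0.125.
Is 1/8 < 1? YES.
Since P[∪ A_i] ≤ 1/8 < 1, the complement has P[∩ A_i^c] ≥ 1 − 1/8 = 7/8 > 0, so some outcome avoids every A_i.

33·p = 1/8 ≈ 0.125; existence CERTIFIED by the union bound.


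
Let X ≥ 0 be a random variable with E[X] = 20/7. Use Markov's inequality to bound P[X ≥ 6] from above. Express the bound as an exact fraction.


μ = E[X] = 20/7, a = 6.
Markov: P[X ≥ 6] ≤ μ/a = (20/7)/6 = 10/21.
Numerically: ≈ 0.476.
(Since a = 6 > μ = 2.857, the bound 10/21 is < 1 and informative.)

P[X ≥ 6] ≤ 10/21 ≈ 0.476.


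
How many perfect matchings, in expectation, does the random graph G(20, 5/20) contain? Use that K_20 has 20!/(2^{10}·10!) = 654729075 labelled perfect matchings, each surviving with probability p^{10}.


K_20 has 20!/(2^{10}·10!) = 654729075 labelled perfect matchings.
For each such perfect matching H, let X_H = 1 if all 10 edges of H are present in G. Then P[X_H = 1] = p^{10} = (1/4)^{10} = 1/1048576.
By linearity of expectation: E[X] = Σ_H E[X_H] = 654729075 · p^{10} = 654729075 · 1/1048576 = 654729075/1048576.
Numerically: E[X] ≈ 624.

E[X] = 654729075 · (1/4)^{10} = 654729075/1048576 ≈ 624.


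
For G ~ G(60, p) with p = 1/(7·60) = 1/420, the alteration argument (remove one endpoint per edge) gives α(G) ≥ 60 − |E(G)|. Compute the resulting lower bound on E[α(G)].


E[|E(G)|] = C(60, 2)·p = 1770 · (1/420) = 59/14.
E[α(G)] ≥ n − E[|E(G)|] = 60 − 59/14 = 781/14.
Numerically: ≈ 55.785714.
(This is only a lower bound; the true E[α(G)] may be larger.)

E[α(G)] ≥ 781/14 ≈ 55.785714.


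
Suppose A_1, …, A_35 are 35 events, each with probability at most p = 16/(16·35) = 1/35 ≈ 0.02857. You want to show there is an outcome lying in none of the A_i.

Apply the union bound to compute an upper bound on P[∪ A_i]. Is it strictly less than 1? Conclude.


Union bound: P[∪_{i=1}^{35} A_i] ≤ Σ_i P[A_i] ≤ 35·p = 35·(1/35) = 1.
Numerically: 1 ≈ 1.00000.
Is 1 < 1? NO.
Since the bound 1 is ≥ 1, the union bound is uninformative here; it does NOT by itself certify existence.

35·p = 1 ≈ 1.00000; existence NOT certified by the union bound.


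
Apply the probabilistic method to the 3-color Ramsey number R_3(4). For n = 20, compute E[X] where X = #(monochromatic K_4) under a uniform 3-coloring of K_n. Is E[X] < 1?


E[X] = C(20, 4) · 3^{1 − 6} = 4845 · 3^{−5} = 4845/243.
As a reduced fraction: E[X] = 1615/81 ≈ 19.938.
Is E[X] < 1? NO.
Since E[X] ≥ 1, the first-moment bound is inconclusive at n = 20; it does NOT by itself certify R_3(4) > 20.

E[X] = 1615/81 ≈ 19.938; E[X] ≥ 1; first-moment method inconclusive here.


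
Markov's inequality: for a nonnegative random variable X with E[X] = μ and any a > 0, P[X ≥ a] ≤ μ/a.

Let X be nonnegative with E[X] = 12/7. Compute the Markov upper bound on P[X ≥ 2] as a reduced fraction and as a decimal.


μ = E[X] = 12/7, a = 2.
Markov: P[X ≥ 2] ≤ μ/a = (12/7)/2 = 6/7.
Numerically: ≈ 0.857143.
(Since a = 2 > μ = 1.714286, the bound 6/7 is < 1 and informative.)

P[X ≥ 2] ≤ 6/7 ≈ 0.857143.


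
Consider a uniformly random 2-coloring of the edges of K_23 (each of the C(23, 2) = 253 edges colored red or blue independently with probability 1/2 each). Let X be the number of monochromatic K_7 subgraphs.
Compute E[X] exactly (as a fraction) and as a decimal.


Let X = Σ_S X_S over the C(23, 7) = 245157 subsets S of size 7, where X_S = 1 if the K_7 on S is monochromatic.
For a fixed S, the K_7 on S has C(7, 2) = 21 edges. P[all 21 edges red] = (1/2)^21, and likewise for blue, so P[monochromatic] = 2·(1/2)^21 = 2^{1 − 21} = 1/1048576.
Summing: E[X] = C(23, 7) · 2^{1 − 21} = 245157 · 1/1048576 = 245157/1048576.
Numerically: E[X] ≈ 0.233800.

E[X] = C(23,7)·2^(1−C(7,2)) = 245157/1048576 ≈ 0.233800.


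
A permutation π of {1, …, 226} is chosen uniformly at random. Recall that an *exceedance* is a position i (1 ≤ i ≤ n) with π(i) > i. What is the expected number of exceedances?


Write X = Σ_{i=1}^{226} X_i, where X_i = 1_{π(i) > i}.
For each fixed i, π(i) is uniform over {1, …, 226} (marginal of a uniform permutation), so P[π(i) > i] = (n − i)/n. Summing: Σ_{i=1}^{226} (n − i)/n = (0 + 1 + … + 225)/226 = 226(226 − 1)/(2·226) = (226 − 1)/2.
Hence E[X] = Σ_{i=1}^{226} (226 − i)/226 = 225/2 ≈ 112.5000.

E[X] = 225/2 = 112.5000.


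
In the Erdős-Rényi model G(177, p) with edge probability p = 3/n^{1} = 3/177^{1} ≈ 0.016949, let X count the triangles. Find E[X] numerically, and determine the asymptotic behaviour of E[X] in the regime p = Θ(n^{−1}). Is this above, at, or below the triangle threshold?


Number of potential triangles: C(177, 3) = 908600.
Each occurs with probability p³ ≈ (0.016949)³ ≈ 4.8690470e-06.
By linearity: E[X] = C(177, 3)·p³ ≈ 908600 · 4.8690470e-06 ≈ 4.42402.
Here α = 1, so p = 3/n is exactly at the triangle threshold p ~ 1/n. Asymptotically E[X] → c³/6 = 3³/6 = 9/2 ≈ 4.50000, a bounded constant. In this regime the triangle count is asymptotically Poisson(c³/6).

E[X] ≈ 4.42402; in regime p = Θ(1/n^{1}) E[X] stays bounded (at the triangle threshold p ~ 1/n).


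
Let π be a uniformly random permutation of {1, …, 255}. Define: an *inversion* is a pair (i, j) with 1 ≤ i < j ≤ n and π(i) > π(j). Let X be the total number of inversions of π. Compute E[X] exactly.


Write X = Σ X_I over the C(255, 2) = 32385 pairs i < j, with X_I the indicator of one inversion.
There are 32385 indicators.
For each fixed pair i < j, the values π(i) and π(j) are two distinct elements of {1, …, 255} in uniformly random order; by symmetry P[π(i) > π(j)] = 1/2.
By linearity: E[X] = 32385 · (1/2) = C(255, 2) · (1/2) = 32385/2 = 32385/2 ≈ 16192.5000.

E[X] = 32385/2 = 16192.5000.


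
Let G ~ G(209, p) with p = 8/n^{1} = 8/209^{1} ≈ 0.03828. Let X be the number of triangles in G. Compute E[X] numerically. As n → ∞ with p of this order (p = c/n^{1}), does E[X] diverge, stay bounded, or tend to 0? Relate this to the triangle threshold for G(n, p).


Number of potential triangles: C(209, 3) = 1499784.
Each occurs with probability p³ ≈ (0.03828)³ ≈ 5.608298e-05.
By linearity: E[X] = C(209, 3)·p³ ≈ 1499784 · 5.608298e-05 ≈ 84.1124.
Here α = 1, so p = 8/n is exactly at the triangle threshold p ~ 1/n. Asymptotically E[X] → c³/6 = 8³/6 = 256/3 ≈ 85.3333, a bounded constant. In this regime the triangle count is asymptotically Poisson(c³/6).

E[X] ≈ 84.1124; in regime p = Θ(1/n^{1}) E[X] stays bounded (at the triangle threshold p ~ 1/n).


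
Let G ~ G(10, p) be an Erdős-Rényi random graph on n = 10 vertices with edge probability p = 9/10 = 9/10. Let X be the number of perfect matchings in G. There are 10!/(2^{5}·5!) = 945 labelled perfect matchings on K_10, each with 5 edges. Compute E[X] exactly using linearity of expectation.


K_10 has 10!/(2^{5}·5!) = 945 labelled perfect matchings.
For each such perfect matching H, let X_H = 1 if all 5 edges of H are present in G. Then P[X_H = 1] = p^{5} = (9/10)^{5} = 59049/100000.
By linearity: E[X] = Σ_H E[X_H] = 945 · p^{5} = 945 · 59049/100000 = 11160261/20000.
Numerically: E[X] ≈ 558.013.

E[X] = 945 · (9/10)^{5} = 11160261/20000 ≈ 558.013.


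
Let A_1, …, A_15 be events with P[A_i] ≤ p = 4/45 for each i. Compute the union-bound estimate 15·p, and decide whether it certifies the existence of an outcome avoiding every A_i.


Union bound: P[∪_{i=1}^{15} A_i] ≤ Σ_i P[A_i] ≤ 15·p = 15·(4/45) = 4/3.
Numerically: 4/3 ≈ 1.33333.
Is 4/3 < 1? NO.
Since the bound 4/3 is ≥ 1, the union bound is uninformative here; it does NOT by itself certify existence.

15·p = 4/3 ≈ 1.33333; existence NOT certified by the union bound.


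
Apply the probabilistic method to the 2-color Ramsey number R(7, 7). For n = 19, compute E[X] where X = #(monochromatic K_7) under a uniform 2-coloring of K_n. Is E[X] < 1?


E[X] = C(19, 7) · 2^{1 − 21} = 50388 · 2^{−20} = 50388/1048576.
As a reduced fraction: E[X] = 12597/262144 ≈ 0.048.
Is E[X] < 1? YES.
Since E[X] < 1, there exists a 2-coloring of K_{19} with no monochromatic K_7; hence R(7, 7) > 19.

E[X] = 12597/262144 ≈ 0.048; E[X] < 1, so R(7, 7) > 19.


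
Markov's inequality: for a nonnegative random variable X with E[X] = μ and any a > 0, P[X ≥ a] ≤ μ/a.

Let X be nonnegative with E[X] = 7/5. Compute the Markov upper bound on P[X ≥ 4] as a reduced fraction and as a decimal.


μ = E[X] = 7/5, a = 4.
Markov: P[X ≥ 4] ≤ μ/a = (7/5)/4 = 7/20.
Numerically: ≈ 0.350000.
(Since a = 4 > μ = 1.400000, the bound 7/20 is < 1 and informative.)

P[X ≥ 4] ≤ 7/20 ≈ 0.350000.


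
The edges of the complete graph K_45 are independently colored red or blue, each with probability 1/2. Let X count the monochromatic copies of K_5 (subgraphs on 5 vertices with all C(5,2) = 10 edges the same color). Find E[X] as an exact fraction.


Let X = Σ_S X_S over the C(45, 5) = 1221759 subsets S of size 5, where X_S = 1 if the K_5 on S is monochromatic.
For a fixed S, the K_5 on S has C(5, 2) = 10 edges. P[all 10 edges red] = (1/2)^10, and likewise for blue, so P[monochromatic] = 2·(1/2)^10 = 2^{1 − 10} = 1/512.
Summing: E[X] = C(45, 5) · 2^{1 − 10} = 1221759 · 1/512 = 1221759/512.
Numerically: E[X] ≈ 2386.24805.

E[X] = C(45,5)·2^(1−C(5,2)) = 1221759/512 ≈ 2386.24805.


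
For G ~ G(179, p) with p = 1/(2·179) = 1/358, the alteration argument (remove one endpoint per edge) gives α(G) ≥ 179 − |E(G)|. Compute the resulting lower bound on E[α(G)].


E[|E(G)|] = C(179, 2)·p = 15931 · (1/358) = 89/2.
E[α(G)] ≥ n − E[|E(G)|] = 179 − 89/2 = 269/2.
Numerically: ≈ 134.500000.
(This is only a lower bound; the true E[α(G)] may be larger.)

E[α(G)] ≥ 269/2 ≈ 134.500000.


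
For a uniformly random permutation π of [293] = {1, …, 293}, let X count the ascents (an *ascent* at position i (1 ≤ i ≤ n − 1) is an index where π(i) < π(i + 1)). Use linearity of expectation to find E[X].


Write X = Σ X_I over i = 1, …, 292, with X_I the indicator of one ascent.
There are 292 indicators.
For each fixed i, the pair (π(i), π(i+1)) is a uniformly random ordered pair of distinct values from {1, …, 293}; by symmetry P[π(i) < π(i+1)] = 1/2.
By linearity: E[X] = 292 · (1/2) = (293 − 1) · (1/2) = 146 ≈ 146.000.

E[X] = 146 = 146.000.


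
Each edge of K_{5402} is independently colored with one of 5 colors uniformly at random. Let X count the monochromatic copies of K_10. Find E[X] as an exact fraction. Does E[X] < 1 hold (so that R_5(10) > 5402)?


E[X] = C(5402, 10) · 5^{1 − 45} = 5783128765113072203495407534935 · 5^{−44} = 5783128765113072203495407534935/5684341886080801486968994140625.
As a reduced fraction: E[X] = 1156625753022614440699081506987/1136868377216160297393798828125 ≈ 1.0173788.
Is E[X] < 1? NO.
Since E[X] ≥ 1, the first-moment bound is inconclusive at n = 5402; it does NOT by itself certify R_5(10) > 5402.

E[X] = 1156625753022614440699081506987/1136868377216160297393798828125 ≈ 1.0173788; E[X] ≥ 1; first-moment method inconclusive here.


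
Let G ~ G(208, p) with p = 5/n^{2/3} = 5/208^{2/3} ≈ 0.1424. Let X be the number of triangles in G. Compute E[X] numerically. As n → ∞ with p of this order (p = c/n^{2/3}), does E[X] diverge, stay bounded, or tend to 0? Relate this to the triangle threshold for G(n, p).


Number of potential triangles: C(208, 3) = 1478256.
Each occurs with probability p³ ≈ (0.1424)³ ≈ 2.889238e-03.
By linearity: E[X] = C(208, 3)·p³ ≈ 1478256 · 2.889238e-03 ≈ 4271.0337.
Since α = 2/3 < 1, p = c/n^{2/3} ≫ 1/n is above the triangle threshold p ~ 1/n. Asymptotically E[X] ~ (c³/6)·n^{3(1−α)} = (5³/6)·n^{1} → ∞; triangles are abundant w.h.p.

E[X] ≈ 4271.0337; in regime p = Θ(1/n^{2/3}) E[X] diverges (above the triangle threshold p ~ 1/n).


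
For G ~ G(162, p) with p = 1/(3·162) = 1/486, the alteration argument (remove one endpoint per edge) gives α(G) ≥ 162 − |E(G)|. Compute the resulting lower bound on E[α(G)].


E[|E(G)|] = C(162, 2)·p = 13041 · (1/486) = 161/6.
E[α(G)] ≥ n − E[|E(G)|] = 162 − 161/6 = 811/6.
Numerically: ≈ 135.167.
(This is only a lower bound; the true E[α(G)] may be larger.)

E[α(G)] ≥ 811/6 ≈ 135.167.


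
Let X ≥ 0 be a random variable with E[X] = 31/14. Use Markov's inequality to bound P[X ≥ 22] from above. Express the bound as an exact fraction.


μ = E[X] = 31/14, a = 22.
Markov: P[X ≥ 22] ≤ μ/a = (31/14)/22 = 31/308.
Numerically: ≈ 0.101.
(Since a = 22 > μ = 2.214, the bound 31/308 is < 1 and informative.)

P[X ≥ 22] ≤ 31/308 ≈ 0.101.


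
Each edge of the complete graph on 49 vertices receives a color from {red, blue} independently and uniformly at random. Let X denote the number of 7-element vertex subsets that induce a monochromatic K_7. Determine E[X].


Let X = Σ_S X_S over the C(49, 7) = 85900584 subsets S of size 7, where X_S = 1 if the K_7 on S is monochromatic.
For a fixed S, the K_7 on S has C(7, 2) = 21 edges. P[all 21 edges red] = (1/2)^21, and likewise for blue, so P[monochromatic] = 2·(1/2)^21 = 2^{1 − 21} = 1/1048576.
Summing: E[X] = C(49, 7) · 2^{1 − 21} = 85900584 · 1/1048576 = 10737573/131072.
Numerically: E[X] ≈ 81.92118.

E[X] = C(49,7)·2^(1−C(7,2)) = 10737573/131072 ≈ 81.92118.


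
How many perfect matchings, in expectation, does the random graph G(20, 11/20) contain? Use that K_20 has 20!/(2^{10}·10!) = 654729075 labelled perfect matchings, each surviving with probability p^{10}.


K_20 has 20!/(2^{10}·10!) = 654729075 labelled perfect matchings.
For each such perfect matching H, let X_H = 1 if all 10 edges of H are present in G. Then P[X_H = 1] = p^{10} = (11/20)^{10} = 25937424601/10240000000000.
By linearity: E[X] = Σ_H E[X_H] = 654729075 · p^{10} = 654729075 · 25937424601/10240000000000 = 679279440675798963/409600000000.
Numerically: E[X] ≈ 1.6584e+06.

E[X] = 654729075 · (11/20)^{10} = 679279440675798963/409600000000 ≈ 1.6584e+06.


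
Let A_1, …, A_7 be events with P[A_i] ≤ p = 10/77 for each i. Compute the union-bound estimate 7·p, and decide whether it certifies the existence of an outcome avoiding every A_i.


Union bound: P[∪_{i=1}^{7} A_i] ≤ Σ_i P[A_i] ≤ 7·p = 7·(10/77) = 10/11.
Numerically: 10/11 ≈ 0.9090909.
Is 10/11 < 1? YES.
Since P[∪ A_i] ≤ 10/11 < 1, the complement has P[∩ A_i^c] ≥ 1 − 10/11 = 1/11 > 0, so some outcome avoids every A_i.

7·p = 10/11 ≈ 0.9090909; existence CERTIFIED by the union bound.


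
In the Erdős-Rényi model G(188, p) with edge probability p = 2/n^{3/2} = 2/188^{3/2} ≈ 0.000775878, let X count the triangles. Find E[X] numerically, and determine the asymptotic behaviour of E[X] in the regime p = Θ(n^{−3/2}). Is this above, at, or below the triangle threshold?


Number of potential triangles: C(188, 3) = 1089836.
Each occurs with probability p³ ≈ (0.000775878)³ ≈ 4.67067518e-10.
By linearity: E[X] = C(188, 3)·p³ ≈ 1089836 · 4.67067518e-10 ≈ 0.000509.
Since α = 3/2 > 1, p = c/n^{3/2} = o(1/n) is below the triangle threshold p ~ 1/n. Asymptotically E[X] ~ (c³/6)·n^{3(1−α)} = (2³/6)·n^{-1.5} → 0, so by Markov's inequality G has no triangles w.h.p.

E[X] ≈ 0.000509; in regime p = Θ(1/n^{3/2}) E[X] tends to 0 (below the triangle threshold p ~ 1/n).
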